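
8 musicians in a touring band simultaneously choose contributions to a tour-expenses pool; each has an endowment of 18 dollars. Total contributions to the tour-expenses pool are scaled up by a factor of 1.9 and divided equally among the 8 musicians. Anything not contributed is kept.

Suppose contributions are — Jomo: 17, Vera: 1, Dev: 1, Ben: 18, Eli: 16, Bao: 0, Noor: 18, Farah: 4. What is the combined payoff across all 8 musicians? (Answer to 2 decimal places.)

211.50 dollars

Total contributed: 17 + 1 + 1 + 18 + 16 + 0 + 18 + 4 = 75; total kept: 8 × 18 − 75 = 69.
The tour-expenses pool pays out 1.9 × 75 = 142.50 in aggregate.
Group total = 69 + 142.50 = 211.50.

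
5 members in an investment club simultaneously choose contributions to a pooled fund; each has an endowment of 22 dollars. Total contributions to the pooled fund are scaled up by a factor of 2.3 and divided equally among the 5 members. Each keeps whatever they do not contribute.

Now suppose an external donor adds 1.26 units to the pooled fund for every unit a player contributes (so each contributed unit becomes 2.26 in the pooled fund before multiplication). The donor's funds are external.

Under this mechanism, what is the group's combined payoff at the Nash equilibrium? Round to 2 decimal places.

571.78 dollars

The effective private return per unit is now 2.3 × 2.26 / 5 = 1.0396 > 1, so every player's dominant strategy flips to full contribution.
At the Nash equilibrium everyone contributes 22. Group total payoff = 2.3 × 2.26 × 110 = 571.78.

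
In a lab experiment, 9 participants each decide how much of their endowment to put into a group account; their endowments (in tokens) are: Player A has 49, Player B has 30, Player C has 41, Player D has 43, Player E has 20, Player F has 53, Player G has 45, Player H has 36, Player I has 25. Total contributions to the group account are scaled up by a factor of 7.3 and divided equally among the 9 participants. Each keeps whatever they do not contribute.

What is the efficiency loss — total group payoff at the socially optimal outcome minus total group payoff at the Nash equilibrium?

The private return per contributed unit is 7.3/9 = 0.8111 < 1 for every player regardless of endowment, so the Nash equilibrium is zero contribution and the group total is Σ E_j = 49 + 30 + 41 + 43 + 20 + 53 + 45 + 36 + 25 = 342.
Each contributed unit returns 7.300 to the group, so the social optimum is full contribution by everyone: group total = 7.300 × 342 = 2496.60.
Efficiency loss = (7.300 − 1) × 342 = 2154.60.

2154.60 tokens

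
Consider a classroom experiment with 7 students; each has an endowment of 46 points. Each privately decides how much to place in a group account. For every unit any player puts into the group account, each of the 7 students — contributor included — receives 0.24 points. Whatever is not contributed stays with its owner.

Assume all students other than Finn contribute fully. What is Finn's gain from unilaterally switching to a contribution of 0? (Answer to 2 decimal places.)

34.96 points

Switching from a contribution of 46 to 0 lets Finn keep an extra 46 points, but lowers the group account by 46, which costs Finn their own share of that drop: 0.24 × 46 = 11.04.
Net gain = 46 − 11.04 = 34.96. The private return per contributed unit (0.24) is below 1, so free-riding is indeed the best response regardless of what the others do.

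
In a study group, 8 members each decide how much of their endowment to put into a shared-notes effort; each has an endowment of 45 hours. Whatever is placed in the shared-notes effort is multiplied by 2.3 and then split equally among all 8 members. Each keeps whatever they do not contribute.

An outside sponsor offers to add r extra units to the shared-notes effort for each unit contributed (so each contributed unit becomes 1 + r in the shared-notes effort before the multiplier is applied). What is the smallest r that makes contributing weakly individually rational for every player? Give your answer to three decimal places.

With matching at rate r, one contributed unit becomes (1 + r) in the shared-notes effort and returns 2.3 × (1 + r) / 8 to the contributor.
Setting this equal to 1: 1 + r = 8/2.3 = 3.4783.
So the minimum matching rate is r = 3.4783 − 1 = 2.478.

2.478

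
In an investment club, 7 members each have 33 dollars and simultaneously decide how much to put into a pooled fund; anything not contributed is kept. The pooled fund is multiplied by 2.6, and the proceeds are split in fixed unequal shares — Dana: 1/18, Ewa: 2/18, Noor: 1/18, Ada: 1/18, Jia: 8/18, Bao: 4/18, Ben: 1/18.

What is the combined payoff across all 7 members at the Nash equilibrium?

For player j, contributing a unit is worthwhile iff 2.6 × (j's share) ≥ 1, i.e. iff j's share is at least 0.3846.
The only share above 0.3846 is Jia's 8/18, contributing 33; the remaining 6 contribute 0. Total contributed: 33.
The pooled fund pays out 2.6 × 33 = 85.80 in total (split across the unequal shares, but the aggregate is all that matters for the group sum).
The 6 free-riders keep 33 each, adding 198. Group total = 198 + 85.80 = 283.80.

283.80 dollars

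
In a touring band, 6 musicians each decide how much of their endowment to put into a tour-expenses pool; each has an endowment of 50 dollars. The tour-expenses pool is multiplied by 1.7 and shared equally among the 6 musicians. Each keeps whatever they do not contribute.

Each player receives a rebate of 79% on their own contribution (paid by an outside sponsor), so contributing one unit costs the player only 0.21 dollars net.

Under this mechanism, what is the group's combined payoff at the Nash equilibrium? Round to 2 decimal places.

With the mechanism, a contributed unit returns (1.7/6) / 0.21 = 1.3492 per unit of net cost to the contributor — now above 1 — so contributing fully is weakly dominant for every player.
So the Nash equilibrium is full contribution by all 6; the group earns 6 × (50 × 0.79 + 1.7 × 50) = 747.00.

747.00 dollars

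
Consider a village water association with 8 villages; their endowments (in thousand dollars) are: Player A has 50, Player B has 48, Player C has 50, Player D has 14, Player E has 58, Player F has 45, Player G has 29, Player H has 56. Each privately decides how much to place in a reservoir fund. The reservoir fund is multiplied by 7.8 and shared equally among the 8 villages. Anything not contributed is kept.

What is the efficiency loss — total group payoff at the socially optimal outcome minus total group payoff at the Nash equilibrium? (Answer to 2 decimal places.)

The private return per contributed unit is 7.8/8 = 0.9750 < 1 for every player regardless of endowment, so the Nash equilibrium is zero contribution and the group total is Σ E_j = 50 + 48 + 50 + 14 + 58 + 45 + 29 + 56 = 350.
Each contributed unit returns 7.800 to the group, so the social optimum is full contribution by everyone: group total = 7.800 × 350 = 2730.00.
Efficiency loss = (7.800 − 1) × 350 = 2380.00.

2380.00 thousand dollars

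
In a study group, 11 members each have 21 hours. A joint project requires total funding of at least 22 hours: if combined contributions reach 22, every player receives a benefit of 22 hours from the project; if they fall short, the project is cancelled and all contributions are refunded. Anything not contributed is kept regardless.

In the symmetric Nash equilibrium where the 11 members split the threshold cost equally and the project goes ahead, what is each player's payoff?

Equal share of the threshold: 22/11 = 2.
At this profile no one gains by cutting their contribution: any cut drops the total below 22, the project is cancelled, contributions are refunded, and the deviator ends with 21, which is less than 21 − 2 + 22 = 41. Contributing more than 2 just wastes the excess. So contributing exactly 2 is a best response.
Each player's payoff: 21 − 2 + 22 = 41.

41 hours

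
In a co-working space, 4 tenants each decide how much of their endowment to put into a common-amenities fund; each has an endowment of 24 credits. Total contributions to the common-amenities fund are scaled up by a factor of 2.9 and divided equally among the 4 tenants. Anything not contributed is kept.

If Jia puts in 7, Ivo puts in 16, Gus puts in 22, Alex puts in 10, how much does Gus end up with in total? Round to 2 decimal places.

41.88 credits

Total contributed: 7 + 16 + 22 + 10 = 55.
Each receives 2.9 × 55 / 4 = 39.88 from the common-amenities fund.
Gus keeps 24 − 22 = 2, so Gus's payoff is 2 + 39.88 = 41.88.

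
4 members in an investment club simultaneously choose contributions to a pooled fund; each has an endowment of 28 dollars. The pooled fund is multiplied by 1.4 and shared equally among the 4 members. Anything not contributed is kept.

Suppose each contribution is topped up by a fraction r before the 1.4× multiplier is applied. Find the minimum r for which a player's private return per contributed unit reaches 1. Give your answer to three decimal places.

1.857

With matching at rate r, one contributed unit becomes (1 + r) in the pooled fund and returns 1.4 × (1 + r) / 4 to the contributor.
Setting this equal to 1: 1 + r = 4/1.4 = 2.8571.
So the minimum matching rate is r = 2.8571 − 1 = 1.857.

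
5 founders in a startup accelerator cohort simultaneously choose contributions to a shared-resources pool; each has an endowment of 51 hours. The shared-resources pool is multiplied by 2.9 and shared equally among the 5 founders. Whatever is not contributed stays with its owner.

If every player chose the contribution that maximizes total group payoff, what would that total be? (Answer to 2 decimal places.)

Each contributed unit returns 2.900 to the group as a whole (0.5800 to each of 5 players), which exceeds 1, so the social optimum is full contribution: group total = 2.900 × 255 = 739.50.

739.50 hours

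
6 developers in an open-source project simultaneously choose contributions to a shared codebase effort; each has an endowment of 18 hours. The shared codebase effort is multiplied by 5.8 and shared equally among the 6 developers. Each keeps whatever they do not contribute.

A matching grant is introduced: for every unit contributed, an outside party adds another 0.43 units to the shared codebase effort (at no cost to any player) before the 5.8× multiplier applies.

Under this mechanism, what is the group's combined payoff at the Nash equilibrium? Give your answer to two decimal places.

895.75 hours

The effective private return per unit is now 5.8 × 1.43 / 6 = 1.3823 > 1, so every player's dominant strategy flips to full contribution.
So the Nash equilibrium is full contribution by all 6; the group earns 5.8 × 1.43 × 108 = 895.75.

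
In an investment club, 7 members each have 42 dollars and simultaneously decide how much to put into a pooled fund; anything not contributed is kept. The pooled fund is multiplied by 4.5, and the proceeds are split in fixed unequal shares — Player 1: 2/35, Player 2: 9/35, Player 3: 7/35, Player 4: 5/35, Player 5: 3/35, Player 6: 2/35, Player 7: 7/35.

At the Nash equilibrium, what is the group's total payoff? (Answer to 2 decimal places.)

441.00 dollars

A player with share s gets back 4.5·s per unit contributed, so full contribution is dominant for anyone with s > 1/4.5 = 0.2222 and zero contribution is dominant for anyone below.
Player 2 alone (share 9/35) is above the threshold, contributing 42; the remaining 6 contribute 0. Total contributed: 42.
The pooled fund pays out 4.5 × 42 = 189.00 in total (split across the unequal shares, but the aggregate is all that matters for the group sum).
The 6 free-riders keep 42 each, adding 252. Group total = 252 + 189.00 = 441.00.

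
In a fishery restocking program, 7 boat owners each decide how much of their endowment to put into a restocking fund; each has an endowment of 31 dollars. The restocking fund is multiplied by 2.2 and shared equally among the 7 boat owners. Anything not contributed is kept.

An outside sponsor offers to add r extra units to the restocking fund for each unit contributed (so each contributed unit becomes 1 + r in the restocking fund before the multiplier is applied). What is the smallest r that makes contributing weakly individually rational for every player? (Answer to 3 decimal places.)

With matching at rate r, one contributed unit becomes (1 + r) in the restocking fund and returns 2.2 × (1 + r) / 7 to the contributor.
Setting this equal to 1: 1 + r = 7/2.2 = 3.1818.
So the minimum matching rate is r = 3.1818 − 1 = 2.182.

2.182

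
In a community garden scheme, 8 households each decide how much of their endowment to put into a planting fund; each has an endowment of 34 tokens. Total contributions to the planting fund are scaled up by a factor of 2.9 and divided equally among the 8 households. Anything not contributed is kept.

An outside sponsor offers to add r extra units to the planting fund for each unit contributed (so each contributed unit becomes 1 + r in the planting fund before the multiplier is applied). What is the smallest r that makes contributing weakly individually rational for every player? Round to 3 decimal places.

1.759

With matching at rate r, one contributed unit becomes (1 + r) in the planting fund and returns 2.9 × (1 + r) / 8 to the contributor.
Setting this equal to 1: 1 + r = 8/2.9 = 2.7586.
So the minimum matching rate is r = 2.7586 − 1 = 1.759.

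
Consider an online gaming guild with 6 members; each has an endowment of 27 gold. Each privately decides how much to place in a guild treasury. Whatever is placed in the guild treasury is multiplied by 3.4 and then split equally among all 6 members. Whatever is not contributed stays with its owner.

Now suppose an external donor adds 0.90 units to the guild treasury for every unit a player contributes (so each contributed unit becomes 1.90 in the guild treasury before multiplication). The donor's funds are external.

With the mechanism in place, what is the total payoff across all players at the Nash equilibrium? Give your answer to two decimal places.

1046.52 gold

Under the mechanism each unit contributed yields 3.4 × 1.90 / 6 = 1.0767 back to its contributor per unit of net cost, which exceeds 1, making full contribution the dominant choice for everyone.
At the Nash equilibrium everyone contributes 27. Group total payoff = 3.4 × 1.90 × 162 = 1046.52.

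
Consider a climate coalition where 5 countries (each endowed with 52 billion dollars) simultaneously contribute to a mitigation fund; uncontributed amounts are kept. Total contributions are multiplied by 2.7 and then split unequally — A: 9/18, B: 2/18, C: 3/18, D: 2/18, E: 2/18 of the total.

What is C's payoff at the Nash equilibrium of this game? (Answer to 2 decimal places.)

75.40 billion dollars

Player j's private return per contributed unit is 2.7 × (j's share). Contributing is weakly dominant for j when that share is at least 1/2.7 = 0.3704, and contributing 0 is dominant otherwise.
The only share above 0.3704 is A's 9/18, contributing 52; the remaining 4 contribute 0. Total contributed: 52.
C keeps 52 and receives 2.7 × 52 × 3/18 = 23.40 from the mitigation fund, for a payoff of 75.40.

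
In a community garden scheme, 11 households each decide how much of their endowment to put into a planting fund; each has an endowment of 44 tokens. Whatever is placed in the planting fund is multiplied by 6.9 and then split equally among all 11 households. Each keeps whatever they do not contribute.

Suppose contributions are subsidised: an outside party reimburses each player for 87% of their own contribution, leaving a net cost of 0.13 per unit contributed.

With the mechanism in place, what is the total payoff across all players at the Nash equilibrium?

The effective private return per unit is now (6.9/11) / 0.13 = 4.8252 > 1, so every player's dominant strategy flips to full contribution.
At the Nash equilibrium everyone contributes 44. Group total payoff = 11 × (44 × 0.87 + 6.9 × 44) = 3760.68.

3760.68 tokens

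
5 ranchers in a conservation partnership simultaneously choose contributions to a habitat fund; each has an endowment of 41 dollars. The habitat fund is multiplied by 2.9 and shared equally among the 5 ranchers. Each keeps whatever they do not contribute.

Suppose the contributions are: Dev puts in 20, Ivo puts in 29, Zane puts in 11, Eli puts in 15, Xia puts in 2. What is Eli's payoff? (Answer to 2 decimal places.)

Total contributed: 20 + 29 + 11 + 15 + 2 = 77.
Each receives 2.9 × 77 / 5 = 44.66 from the habitat fund.
Eli keeps 41 − 15 = 26, so Eli's payoff is 26 + 44.66 = 70.66.

70.66 dollars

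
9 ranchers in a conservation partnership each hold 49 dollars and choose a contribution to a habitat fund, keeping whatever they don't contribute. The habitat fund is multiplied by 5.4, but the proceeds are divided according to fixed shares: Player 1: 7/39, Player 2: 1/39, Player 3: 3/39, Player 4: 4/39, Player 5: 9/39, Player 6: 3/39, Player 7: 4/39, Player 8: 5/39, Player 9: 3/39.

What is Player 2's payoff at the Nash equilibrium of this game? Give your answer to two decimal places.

For player j, contributing a unit is worthwhile iff 5.4 × (j's share) ≥ 1, i.e. iff j's share is at least 0.1852.
Player 5 alone (share 9/39) is above the threshold, contributing 49; the remaining 8 contribute 0. Total contributed: 49.
Player 2 keeps 49 and receives 5.4 × 49 × 1/39 = 6.78 from the habitat fund, for a payoff of 55.78.

55.78 dollars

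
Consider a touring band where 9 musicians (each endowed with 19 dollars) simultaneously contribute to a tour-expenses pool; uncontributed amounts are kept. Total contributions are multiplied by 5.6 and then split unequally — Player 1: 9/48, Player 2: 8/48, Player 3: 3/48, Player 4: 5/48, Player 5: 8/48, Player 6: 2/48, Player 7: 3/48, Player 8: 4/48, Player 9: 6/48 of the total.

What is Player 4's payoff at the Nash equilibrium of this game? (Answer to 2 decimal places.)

For player j, contributing a unit is worthwhile iff 5.6 × (j's share) ≥ 1, i.e. iff j's share is at least 0.1786.
Player 1 alone (share 9/48) is above the threshold, contributing 19; the remaining 8 contribute 0. Total contributed: 19.
Player 4 keeps 19 and receives 5.6 × 19 × 5/48 = 11.08 from the tour-expenses pool, for a payoff of 30.08.

30.08 dollars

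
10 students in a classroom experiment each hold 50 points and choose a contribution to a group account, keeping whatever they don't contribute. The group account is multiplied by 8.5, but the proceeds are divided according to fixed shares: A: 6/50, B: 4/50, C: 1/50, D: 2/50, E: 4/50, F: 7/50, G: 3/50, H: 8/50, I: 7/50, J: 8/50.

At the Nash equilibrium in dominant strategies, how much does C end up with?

92.50 points

For player j, contributing a unit is worthwhile iff 8.5 × (j's share) ≥ 1, i.e. iff j's share is at least 0.1176.
A, F, H, I and J are above the threshold, contributing 50 each; the remaining 5 contribute 0. Total contributed: 250.
C keeps 50 and receives 8.5 × 250 × 1/50 = 42.50 from the group account, for a payoff of 92.50.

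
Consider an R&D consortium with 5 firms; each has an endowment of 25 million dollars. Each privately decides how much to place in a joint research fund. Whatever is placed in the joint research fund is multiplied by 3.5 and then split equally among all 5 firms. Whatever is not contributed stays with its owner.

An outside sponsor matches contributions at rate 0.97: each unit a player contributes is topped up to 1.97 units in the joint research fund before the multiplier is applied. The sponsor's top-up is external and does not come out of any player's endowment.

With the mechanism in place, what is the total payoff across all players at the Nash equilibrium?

The effective private return per unit is now 3.5 × 1.97 / 5 = 1.3790 > 1, so every player's dominant strategy flips to full contribution.
At the Nash equilibrium everyone contributes 25. Group total payoff = 3.5 × 1.97 × 125 = 861.88.

861.88 million dollars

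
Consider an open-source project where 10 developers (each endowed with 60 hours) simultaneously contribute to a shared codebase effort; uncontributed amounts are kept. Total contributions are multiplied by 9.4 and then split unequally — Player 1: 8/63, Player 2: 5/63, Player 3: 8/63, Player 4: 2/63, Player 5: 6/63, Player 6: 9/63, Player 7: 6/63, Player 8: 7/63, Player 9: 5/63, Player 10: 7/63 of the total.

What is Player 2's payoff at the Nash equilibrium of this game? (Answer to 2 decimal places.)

283.81 hours

Each unit j contributes comes back to j as 9.4 × (j's share), so j prefers to contribute only if that share exceeds 1/9.4 = 0.1064; otherwise keeping the unit dominates.
Player 1, Player 3, Player 6, Player 8 and Player 10 are above the threshold, contributing 60 each; the remaining 5 contribute 0. Total contributed: 300.
Player 2 keeps 60 and receives 9.4 × 300 × 5/63 = 223.81 from the shared codebase effort, for a payoff of 283.81.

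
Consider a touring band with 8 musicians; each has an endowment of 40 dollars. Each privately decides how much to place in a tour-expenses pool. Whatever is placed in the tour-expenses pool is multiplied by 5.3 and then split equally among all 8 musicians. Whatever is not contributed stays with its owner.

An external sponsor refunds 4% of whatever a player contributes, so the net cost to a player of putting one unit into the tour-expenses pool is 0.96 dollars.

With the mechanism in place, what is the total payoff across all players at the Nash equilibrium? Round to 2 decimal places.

320.00 dollars

The effective private return is (5.3/8) / 0.96 = 0.6901, which is still under 1, so the mechanism doesn't change anyone's dominant strategy: zero contribution.
At the Nash equilibrium no one contributes; group total payoff = 8 × 40 = 320.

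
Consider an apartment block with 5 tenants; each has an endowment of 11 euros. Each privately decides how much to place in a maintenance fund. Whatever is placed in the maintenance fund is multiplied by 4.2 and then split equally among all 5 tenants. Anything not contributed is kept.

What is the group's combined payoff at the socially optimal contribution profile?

Each contributed unit returns 4.200 to the group as a whole (0.8400 to each of 5 players), which exceeds 1, so the social optimum is full contribution: group total = 4.200 × 55 = 231.00.

231.00 euros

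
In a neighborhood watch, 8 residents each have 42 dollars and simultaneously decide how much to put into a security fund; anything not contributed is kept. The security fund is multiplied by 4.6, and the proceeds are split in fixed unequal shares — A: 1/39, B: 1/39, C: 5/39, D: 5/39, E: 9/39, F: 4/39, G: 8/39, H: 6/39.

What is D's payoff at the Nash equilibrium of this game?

66.77 dollars

Each unit j contributes comes back to j as 4.6 × (j's share), so j prefers to contribute only if that share exceeds 1/4.6 = 0.2174; otherwise keeping the unit dominates.
Only E (9/39) clears that bar, contributing 42; the remaining 7 contribute 0. Total contributed: 42.
D keeps 42 and receives 4.6 × 42 × 5/39 = 24.77 from the security fund, for a payoff of 66.77.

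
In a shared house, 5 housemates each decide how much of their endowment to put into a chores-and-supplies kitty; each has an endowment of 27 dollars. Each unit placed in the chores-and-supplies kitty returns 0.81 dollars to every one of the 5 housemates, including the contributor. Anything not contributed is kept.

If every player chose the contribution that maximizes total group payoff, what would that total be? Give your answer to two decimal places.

Each contributed unit returns 4.050 to the group as a whole (0.81 to each of 5 players), which exceeds 1, so the social optimum is full contribution: group total = 4.050 × 135 = 546.75.

546.75 dollars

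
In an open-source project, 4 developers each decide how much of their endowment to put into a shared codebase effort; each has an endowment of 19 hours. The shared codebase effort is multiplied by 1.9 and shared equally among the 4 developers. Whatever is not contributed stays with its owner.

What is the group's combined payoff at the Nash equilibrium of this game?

Each contributed unit returns 1.9/4 = 0.4750 to its contributor — below 1 — so contributing 0 is dominant for every player. At the Nash equilibrium everyone keeps their 19, and the group total is 4 × 19 = 76.

76.00 hours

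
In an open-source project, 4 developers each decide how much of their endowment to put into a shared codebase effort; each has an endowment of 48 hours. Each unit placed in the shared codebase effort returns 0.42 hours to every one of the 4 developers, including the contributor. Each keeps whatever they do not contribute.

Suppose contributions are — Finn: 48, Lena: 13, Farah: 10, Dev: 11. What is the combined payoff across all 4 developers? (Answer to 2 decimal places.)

Total contributed: 48 + 13 + 10 + 11 = 82; total kept: 4 × 48 − 82 = 110.
The shared codebase effort pays out 0.42 × 4 × 82 = 137.76 in aggregate.
Group total = 110 + 137.76 = 247.76.

247.76 hours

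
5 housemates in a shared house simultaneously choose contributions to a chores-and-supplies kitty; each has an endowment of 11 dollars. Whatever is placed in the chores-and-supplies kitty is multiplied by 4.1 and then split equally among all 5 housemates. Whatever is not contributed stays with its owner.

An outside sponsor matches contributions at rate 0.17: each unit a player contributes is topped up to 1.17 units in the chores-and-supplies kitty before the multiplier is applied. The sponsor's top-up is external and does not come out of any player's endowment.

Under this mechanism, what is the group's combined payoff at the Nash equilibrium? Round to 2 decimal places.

With the mechanism, a contributed unit returns 4.1 × 1.17 / 5 = 0.9594 per unit of net cost — still below 1 — so contributing 0 remains dominant for every player.
Everyone keeps their endowment and the group total is 5 × 11 = 55.

55.00 dollars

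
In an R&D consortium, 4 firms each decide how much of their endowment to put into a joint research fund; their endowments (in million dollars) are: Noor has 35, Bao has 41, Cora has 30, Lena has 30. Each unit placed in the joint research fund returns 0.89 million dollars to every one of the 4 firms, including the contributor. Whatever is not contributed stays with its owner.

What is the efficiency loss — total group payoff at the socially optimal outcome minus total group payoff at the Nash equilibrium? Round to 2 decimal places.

348.16 million dollars

The private return per contributed unit is 0.89 < 1 for everyone, so the Nash equilibrium is zero contribution and the group total is Σ E_j = 35 + 41 + 30 + 30 = 136.
Each contributed unit returns 3.560 to the group, so the social optimum is full contribution by everyone: group total = 3.560 × 136 = 484.16.
Efficiency loss = (3.560 − 1) × 136 = 348.16.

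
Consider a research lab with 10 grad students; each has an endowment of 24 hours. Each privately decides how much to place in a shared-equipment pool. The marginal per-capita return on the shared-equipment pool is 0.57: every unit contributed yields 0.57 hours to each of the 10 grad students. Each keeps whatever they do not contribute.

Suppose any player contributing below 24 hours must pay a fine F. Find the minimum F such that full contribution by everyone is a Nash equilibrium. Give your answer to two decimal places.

Given the others contribute fully, the best deviation is to contribute 0 (any partial contribution still incurs the fine and gives up units whose private return 0.57 is below 1).
Deviating from 24 to 0 saves 24 hours but forfeits the deviator's share of the drop in the shared-equipment pool: 0.57 × 24 = 13.68.
So the deviation gain is 24 − 13.68 = 10.32, and the fine must be at least 10.32 hours to wipe it out.

10.32 hours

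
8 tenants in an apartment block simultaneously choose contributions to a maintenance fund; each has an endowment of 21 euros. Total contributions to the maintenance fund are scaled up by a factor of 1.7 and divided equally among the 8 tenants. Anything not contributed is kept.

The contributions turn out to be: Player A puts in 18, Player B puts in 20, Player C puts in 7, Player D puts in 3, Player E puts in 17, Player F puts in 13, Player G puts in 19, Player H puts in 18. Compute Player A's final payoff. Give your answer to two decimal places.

27.44 euros

Total contributed: 18 + 20 + 7 + 3 + 17 + 13 + 19 + 18 = 115.
Each receives 1.7 × 115 / 8 = 24.44 from the maintenance fund.
Player A keeps 21 − 18 = 3, so Player A's payoff is 3 + 24.44 = 27.44.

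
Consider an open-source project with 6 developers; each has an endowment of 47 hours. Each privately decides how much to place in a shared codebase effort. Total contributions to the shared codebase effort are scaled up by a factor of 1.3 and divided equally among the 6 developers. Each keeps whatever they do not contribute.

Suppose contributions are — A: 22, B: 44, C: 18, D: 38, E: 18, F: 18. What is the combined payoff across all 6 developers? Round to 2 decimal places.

Total contributed: 22 + 44 + 18 + 38 + 18 + 18 = 158; total kept: 6 × 47 − 158 = 124.
The shared codebase effort pays out 1.3 × 158 = 205.40 in aggregate.
Group total = 124 + 205.40 = 329.40.

329.40 hours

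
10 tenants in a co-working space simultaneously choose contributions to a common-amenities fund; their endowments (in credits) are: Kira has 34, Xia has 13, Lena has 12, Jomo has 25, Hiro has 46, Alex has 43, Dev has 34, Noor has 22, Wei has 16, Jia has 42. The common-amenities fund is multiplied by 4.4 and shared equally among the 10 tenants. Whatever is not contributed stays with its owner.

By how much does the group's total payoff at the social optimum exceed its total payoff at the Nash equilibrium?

The private return per contributed unit is 4.4/10 = 0.4400 < 1 for every player regardless of endowment, so the Nash equilibrium is zero contribution and the group total is Σ E_j = 34 + 13 + 12 + 25 + 46 + 43 + 34 + 22 + 16 + 42 = 287.
Each contributed unit returns 4.400 to the group, so the social optimum is full contribution by everyone: group total = 4.400 × 287 = 1262.80.
Efficiency loss = (4.400 − 1) × 287 = 975.80.

975.80 credits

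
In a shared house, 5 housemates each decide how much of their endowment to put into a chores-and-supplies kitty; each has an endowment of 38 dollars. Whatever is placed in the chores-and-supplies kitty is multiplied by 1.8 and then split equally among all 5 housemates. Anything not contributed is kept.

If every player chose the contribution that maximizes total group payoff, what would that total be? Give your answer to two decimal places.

Each contributed unit returns 1.800 to the group as a whole (0.3600 to each of 5 players), which exceeds 1, so the social optimum is full contribution: group total = 1.800 × 190 = 342.00.

342.00 dollars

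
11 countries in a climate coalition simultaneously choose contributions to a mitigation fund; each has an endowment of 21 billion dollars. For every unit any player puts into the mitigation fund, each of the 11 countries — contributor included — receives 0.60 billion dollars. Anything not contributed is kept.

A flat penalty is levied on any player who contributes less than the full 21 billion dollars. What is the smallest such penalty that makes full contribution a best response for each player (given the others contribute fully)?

8.40 billion dollars

Given the others contribute fully, the best deviation is to contribute 0 (any partial contribution still incurs the fine and gives up units whose private return 0.60 is below 1).
Deviating from 21 to 0 saves 21 billion dollars but forfeits the deviator's share of the drop in the mitigation fund: 0.60 × 21 = 12.60.
So the deviation gain is 21 − 12.60 = 8.40, and the fine must be at least 8.40 billion dollars to wipe it out.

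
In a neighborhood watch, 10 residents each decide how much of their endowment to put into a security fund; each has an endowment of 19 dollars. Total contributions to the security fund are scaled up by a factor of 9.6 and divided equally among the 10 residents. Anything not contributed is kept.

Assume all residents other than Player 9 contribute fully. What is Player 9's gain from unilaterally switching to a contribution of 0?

Switching from a contribution of 19 to 0 lets Player 9 keep an extra 19 dollars, but lowers the security fund by 19, which costs Player 9 their own share of that drop: 9.6/10 × 19 = 18.24.
Net gain = 19 − 18.24 = 0.76. The private return per contributed unit (0.9600) is below 1, so free-riding is indeed the best response regardless of what the others do.

0.76 dollars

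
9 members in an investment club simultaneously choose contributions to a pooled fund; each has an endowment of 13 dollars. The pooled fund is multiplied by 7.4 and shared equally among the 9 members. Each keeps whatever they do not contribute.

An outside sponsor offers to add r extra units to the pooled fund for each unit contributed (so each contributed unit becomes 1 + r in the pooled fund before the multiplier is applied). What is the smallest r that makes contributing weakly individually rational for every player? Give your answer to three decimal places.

With matching at rate r, one contributed unit becomes (1 + r) in the pooled fund and returns 7.4 × (1 + r) / 9 to the contributor.
Setting this equal to 1: 1 + r = 9/7.4 = 1.2162.
So the minimum matching rate is r = 1.2162 − 1 = 0.216.

0.216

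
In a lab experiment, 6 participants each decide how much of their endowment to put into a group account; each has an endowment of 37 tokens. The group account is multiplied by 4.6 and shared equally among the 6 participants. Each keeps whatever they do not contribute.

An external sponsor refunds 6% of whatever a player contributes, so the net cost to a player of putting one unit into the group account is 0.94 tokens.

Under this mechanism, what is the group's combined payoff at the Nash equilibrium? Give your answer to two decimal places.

With the mechanism, a contributed unit returns (4.6/6) / 0.94 = 0.8156 per unit of net cost — still below 1 — so contributing 0 remains dominant for every player.
At the Nash equilibrium no one contributes; group total payoff = 6 × 37 = 222.

222.00 tokens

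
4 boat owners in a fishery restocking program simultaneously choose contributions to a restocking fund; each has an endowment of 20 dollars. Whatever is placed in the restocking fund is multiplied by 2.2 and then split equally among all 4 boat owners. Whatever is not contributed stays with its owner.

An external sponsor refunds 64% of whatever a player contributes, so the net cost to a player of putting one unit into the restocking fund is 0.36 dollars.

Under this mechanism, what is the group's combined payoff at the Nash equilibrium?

227.20 dollars

With the mechanism, a contributed unit returns (2.2/4) / 0.36 = 1.5278 per unit of net cost to the contributor — now above 1 — so contributing fully is weakly dominant for every player.
So the Nash equilibrium is full contribution by all 4; the group earns 4 × (20 × 0.64 + 2.2 × 20) = 227.20.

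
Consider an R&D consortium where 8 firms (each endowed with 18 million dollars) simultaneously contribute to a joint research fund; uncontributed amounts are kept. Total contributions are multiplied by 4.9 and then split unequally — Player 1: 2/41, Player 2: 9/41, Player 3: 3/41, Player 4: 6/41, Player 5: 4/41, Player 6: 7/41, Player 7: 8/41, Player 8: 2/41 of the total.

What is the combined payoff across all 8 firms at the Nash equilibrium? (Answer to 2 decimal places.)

214.20 million dollars

A player with share s gets back 4.9·s per unit contributed, so full contribution is dominant for anyone with s > 1/4.9 = 0.2041 and zero contribution is dominant for anyone below.
The only share above 0.2041 is Player 2's 9/41, contributing 18; the remaining 7 contribute 0. Total contributed: 18.
The joint research fund pays out 4.9 × 18 = 88.20 in total (split across the unequal shares, but the aggregate is all that matters for the group sum).
The 7 free-riders keep 18 each, adding 126. Group total = 126 + 88.20 = 214.20.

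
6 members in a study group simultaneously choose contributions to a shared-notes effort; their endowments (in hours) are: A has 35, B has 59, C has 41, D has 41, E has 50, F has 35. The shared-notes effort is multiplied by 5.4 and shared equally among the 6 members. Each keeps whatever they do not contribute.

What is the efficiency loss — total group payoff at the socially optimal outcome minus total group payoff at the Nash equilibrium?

The private return per contributed unit is 5.4/6 = 0.9000 < 1 for every player regardless of endowment, so the Nash equilibrium is zero contribution and the group total is Σ E_j = 35 + 59 + 41 + 41 + 50 + 35 = 261.
Each contributed unit returns 5.400 to the group, so the social optimum is full contribution by everyone: group total = 5.400 × 261 = 1409.40.
Efficiency loss = (5.400 − 1) × 261 = 1148.40.

1148.40 hours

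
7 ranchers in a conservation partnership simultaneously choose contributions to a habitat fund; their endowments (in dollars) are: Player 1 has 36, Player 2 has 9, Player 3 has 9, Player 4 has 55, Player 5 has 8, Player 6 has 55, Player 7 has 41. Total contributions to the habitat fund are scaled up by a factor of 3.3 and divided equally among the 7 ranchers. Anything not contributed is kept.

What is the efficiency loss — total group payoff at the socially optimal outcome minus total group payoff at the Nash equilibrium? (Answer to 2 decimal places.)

489.90 dollars

The private return per contributed unit is 3.3/7 = 0.4714 < 1 for every player regardless of endowment, so the Nash equilibrium is zero contribution and the group total is Σ E_j = 36 + 9 + 9 + 55 + 8 + 55 + 41 = 213.
Each contributed unit returns 3.300 to the group, so the social optimum is full contribution by everyone: group total = 3.300 × 213 = 702.90.
Efficiency loss = (3.300 − 1) × 213 = 489.90.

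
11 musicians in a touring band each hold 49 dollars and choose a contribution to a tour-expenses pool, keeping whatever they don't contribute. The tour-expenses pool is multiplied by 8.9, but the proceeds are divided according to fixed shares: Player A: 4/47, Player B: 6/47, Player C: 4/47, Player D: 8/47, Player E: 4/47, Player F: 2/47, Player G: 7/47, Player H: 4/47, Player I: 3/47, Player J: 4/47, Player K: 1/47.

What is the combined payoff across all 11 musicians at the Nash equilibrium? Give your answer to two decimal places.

1700.30 dollars

Player j's private return per contributed unit is 8.9 × (j's share). Contributing is weakly dominant for j when that share is at least 1/8.9 = 0.1124, and contributing 0 is dominant otherwise.
Player B, Player D and Player G clear that bar, contributing 49 each; the remaining 8 contribute 0. Total contributed: 147.
The tour-expenses pool pays out 8.9 × 147 = 1308.30 in total (split across the unequal shares, but the aggregate is all that matters for the group sum).
The 8 free-riders keep 49 each, adding 392. Group total = 392 + 1308.30 = 1700.30.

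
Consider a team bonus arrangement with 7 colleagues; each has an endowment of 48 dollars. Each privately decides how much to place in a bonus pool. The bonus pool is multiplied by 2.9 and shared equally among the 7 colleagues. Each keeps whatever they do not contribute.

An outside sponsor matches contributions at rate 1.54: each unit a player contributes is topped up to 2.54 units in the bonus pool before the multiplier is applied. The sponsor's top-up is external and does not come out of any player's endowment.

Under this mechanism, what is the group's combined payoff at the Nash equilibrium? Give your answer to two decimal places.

With the mechanism, a contributed unit returns 2.9 × 2.54 / 7 = 1.0523 per unit of net cost to the contributor — now above 1 — so contributing fully is weakly dominant for every player.
So the Nash equilibrium is full contribution by all 7; the group earns 2.9 × 2.54 × 336 = 2474.98.

2474.98 dollars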